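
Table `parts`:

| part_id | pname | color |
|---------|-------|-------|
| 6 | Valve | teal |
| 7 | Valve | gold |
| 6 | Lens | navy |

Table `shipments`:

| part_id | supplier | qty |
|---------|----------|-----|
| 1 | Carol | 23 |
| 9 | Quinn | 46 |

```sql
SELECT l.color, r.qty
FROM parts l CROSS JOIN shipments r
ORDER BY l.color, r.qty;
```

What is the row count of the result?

6

CROSS JOIN pairs every row of `parts` with every row of `shipments`: 3 × 2 = 6 rows.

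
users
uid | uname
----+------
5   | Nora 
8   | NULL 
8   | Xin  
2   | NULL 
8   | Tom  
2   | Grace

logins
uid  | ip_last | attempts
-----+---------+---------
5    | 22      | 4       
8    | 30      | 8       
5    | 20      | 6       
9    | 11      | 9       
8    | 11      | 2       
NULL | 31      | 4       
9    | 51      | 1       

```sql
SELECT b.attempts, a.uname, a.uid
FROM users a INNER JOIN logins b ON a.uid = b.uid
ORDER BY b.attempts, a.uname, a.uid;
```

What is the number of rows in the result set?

8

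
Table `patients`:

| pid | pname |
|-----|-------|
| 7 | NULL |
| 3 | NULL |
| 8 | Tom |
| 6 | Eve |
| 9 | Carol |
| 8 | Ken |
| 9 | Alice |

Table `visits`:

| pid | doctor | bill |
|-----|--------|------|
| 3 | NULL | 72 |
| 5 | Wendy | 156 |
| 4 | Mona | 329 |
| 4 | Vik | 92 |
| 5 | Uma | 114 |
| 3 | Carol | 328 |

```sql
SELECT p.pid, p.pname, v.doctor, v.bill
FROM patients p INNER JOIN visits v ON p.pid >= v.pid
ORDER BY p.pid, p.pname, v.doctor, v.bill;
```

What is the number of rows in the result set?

38

INNER JOIN keeps only pairs where the ON condition holds.
Matching on p.pid >= v.pid.
- p row (pid=7): matches 6 v row(s) → 6 output row(s).
- p row (pid=3): matches 2 v row(s) → 2 output row(s).
- p row (pid=8): matches 6 v row(s) → 6 output row(s).
- p row (pid=6): matches 6 v row(s) → 6 output row(s).
- p row (pid=9): matches 6 v row(s) → 6 output row(s).
- p row (pid=8): matches 6 v row(s) → 6 output row(s).
- p row (pid=9): matches 6 v row(s) → 6 output row(s).
Total: 38 rows.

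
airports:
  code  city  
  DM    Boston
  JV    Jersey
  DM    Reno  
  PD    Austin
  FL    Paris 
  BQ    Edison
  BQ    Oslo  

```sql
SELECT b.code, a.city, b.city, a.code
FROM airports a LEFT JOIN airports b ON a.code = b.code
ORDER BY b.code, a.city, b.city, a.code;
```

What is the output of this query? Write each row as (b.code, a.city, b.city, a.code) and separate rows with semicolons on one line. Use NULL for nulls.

(BQ, Edison, Edison, BQ); (BQ, Edison, Oslo, BQ); (BQ, Oslo, Edison, BQ); (BQ, Oslo, Oslo, BQ); (DM, Boston, Boston, DM); (DM, Boston, Reno, DM); (DM, Reno, Boston, DM); (DM, Reno, Reno, DM); (FL, Paris, Paris, FL); (JV, Jersey, Jersey, JV); (PD, Austin, Austin, PD)

LEFT JOIN keeps every row from `airports a`; unmatched rows get NULL for `airports b`'s columns.
Matching on a.code = b.code.
- a row (code=DM): matches 2 b row(s) → 2 output row(s).
- a row (code=JV): matches 1 b row(s) → 1 output row(s).
- a row (code=DM): matches 2 b row(s) → 2 output row(s).
- a row (code=PD): matches 1 b row(s) → 1 output row(s).
- a row (code=FL): matches 1 b row(s) → 1 output row(s).
- a row (code=BQ): matches 2 b row(s) → 2 output row(s).
- a row (code=BQ): matches 2 b row(s) → 2 output row(s).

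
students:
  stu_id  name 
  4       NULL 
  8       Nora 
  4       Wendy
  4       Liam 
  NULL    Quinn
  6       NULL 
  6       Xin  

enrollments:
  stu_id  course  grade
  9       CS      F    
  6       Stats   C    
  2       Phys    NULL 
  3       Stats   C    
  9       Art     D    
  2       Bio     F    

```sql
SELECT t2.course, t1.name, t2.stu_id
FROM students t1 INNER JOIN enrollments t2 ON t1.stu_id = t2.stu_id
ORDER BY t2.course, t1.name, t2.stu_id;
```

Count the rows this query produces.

2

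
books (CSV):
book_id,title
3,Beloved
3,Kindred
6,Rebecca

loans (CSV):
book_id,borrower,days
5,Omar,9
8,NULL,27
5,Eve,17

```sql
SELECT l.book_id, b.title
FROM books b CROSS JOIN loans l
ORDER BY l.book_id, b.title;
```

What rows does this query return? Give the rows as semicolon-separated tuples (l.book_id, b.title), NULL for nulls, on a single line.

(5, Beloved); (5, Beloved); (5, Kindred); (5, Kindred); (5, Rebecca); (5, Rebecca); (8, Beloved); (8, Kindred); (8, Rebecca)

CROSS JOIN pairs every row of `books` with every row of `loans`: 3 × 3 = 9 rows.
After projecting and ordering:
l.book_id | b.title
5 | Beloved
5 | Beloved
5 | Kindred
5 | Kindred
5 | Rebecca
5 | Rebecca
8 | Beloved
8 | Kindred
8 | Rebecca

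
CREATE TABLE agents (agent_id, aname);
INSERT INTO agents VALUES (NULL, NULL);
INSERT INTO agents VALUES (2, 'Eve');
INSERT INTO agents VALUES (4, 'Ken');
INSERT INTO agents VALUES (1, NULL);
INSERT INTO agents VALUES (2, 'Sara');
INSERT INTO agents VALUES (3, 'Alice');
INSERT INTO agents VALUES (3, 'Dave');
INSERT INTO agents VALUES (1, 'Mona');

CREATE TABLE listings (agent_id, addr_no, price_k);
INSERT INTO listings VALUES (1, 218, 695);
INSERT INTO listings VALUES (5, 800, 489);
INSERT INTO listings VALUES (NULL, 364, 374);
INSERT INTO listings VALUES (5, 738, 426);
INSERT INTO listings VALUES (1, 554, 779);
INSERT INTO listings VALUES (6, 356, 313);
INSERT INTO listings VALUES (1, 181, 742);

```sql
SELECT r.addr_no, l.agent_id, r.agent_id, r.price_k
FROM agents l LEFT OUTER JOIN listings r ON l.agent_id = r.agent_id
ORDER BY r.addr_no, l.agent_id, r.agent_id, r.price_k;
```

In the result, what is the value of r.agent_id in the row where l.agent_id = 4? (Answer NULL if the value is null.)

NULL

LEFT JOIN keeps every row from `agents`; unmatched rows get NULL for `listings`'s columns.
Matching on l.agent_id = r.agent_id. A NULL in a compared column never satisfies the condition.
- agent_id=NULL: no r row matches, row kept with r columns NULL.
- agent_id=2: no r row matches, row kept with r columns NULL.
- agent_id=4: no r row matches, row kept with r columns NULL.
- agent_id=1: 3 matching r row(s), so 3 row(s) emitted.
- agent_id=2: no r row matches, row kept with r columns NULL.
- agent_id=3: no r row matches, row kept with r columns NULL.
- agent_id=3: no r row matches, row kept with r columns NULL.
- agent_id=1: 3 matching r row(s), so 3 row(s) emitted.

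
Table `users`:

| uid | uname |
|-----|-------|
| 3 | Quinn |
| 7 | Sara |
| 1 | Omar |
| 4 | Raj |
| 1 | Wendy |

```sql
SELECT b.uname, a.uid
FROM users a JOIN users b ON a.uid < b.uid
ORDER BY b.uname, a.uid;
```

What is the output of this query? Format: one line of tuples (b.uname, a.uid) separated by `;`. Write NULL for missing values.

INNER JOIN keeps only pairs where the ON condition holds.
Matching on a.uid < b.uid.
Matched pairs: 9.

(Quinn, 1); (Quinn, 1); (Raj, 1); (Raj, 1); (Raj, 3); (Sara, 1); (Sara, 1); (Sara, 3); (Sara, 4)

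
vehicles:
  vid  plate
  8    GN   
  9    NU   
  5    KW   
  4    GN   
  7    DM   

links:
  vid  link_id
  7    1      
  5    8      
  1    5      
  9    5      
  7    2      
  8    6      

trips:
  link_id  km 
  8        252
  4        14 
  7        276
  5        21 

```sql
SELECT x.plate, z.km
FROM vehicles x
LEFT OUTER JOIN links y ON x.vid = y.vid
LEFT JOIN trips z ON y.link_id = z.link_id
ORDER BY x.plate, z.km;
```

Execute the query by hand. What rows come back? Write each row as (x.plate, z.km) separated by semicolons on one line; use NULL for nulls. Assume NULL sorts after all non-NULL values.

(DM, NULL); (DM, NULL); (GN, NULL); (GN, NULL); (KW, 252); (NU, 21)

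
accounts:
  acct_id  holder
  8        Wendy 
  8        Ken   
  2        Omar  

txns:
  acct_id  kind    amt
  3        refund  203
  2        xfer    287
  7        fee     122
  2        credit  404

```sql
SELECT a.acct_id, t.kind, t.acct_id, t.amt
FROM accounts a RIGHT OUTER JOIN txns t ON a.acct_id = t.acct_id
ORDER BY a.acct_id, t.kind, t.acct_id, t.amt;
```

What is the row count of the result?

4

RIGHT JOIN keeps every row from `txns`; unmatched rows get NULL for `accounts`'s columns.
Matching on a.acct_id = t.acct_id.
Matched pairs: 2; unmatched t rows kept: 2.
Total: 2 matched + 2 padded = 4 rows.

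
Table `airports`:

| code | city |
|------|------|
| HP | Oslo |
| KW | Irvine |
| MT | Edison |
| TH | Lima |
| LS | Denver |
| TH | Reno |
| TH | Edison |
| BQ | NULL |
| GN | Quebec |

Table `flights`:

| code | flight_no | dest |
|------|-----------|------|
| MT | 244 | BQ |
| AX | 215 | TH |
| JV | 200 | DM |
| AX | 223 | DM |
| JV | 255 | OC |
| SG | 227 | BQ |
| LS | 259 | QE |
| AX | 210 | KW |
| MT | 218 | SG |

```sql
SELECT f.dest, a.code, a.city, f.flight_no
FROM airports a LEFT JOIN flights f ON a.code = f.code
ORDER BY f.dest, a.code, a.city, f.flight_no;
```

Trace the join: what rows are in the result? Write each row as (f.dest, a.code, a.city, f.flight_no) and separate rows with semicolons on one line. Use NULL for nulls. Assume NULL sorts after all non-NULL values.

(BQ, MT, Edison, 244); (QE, LS, Denver, 259); (SG, MT, Edison, 218); (NULL, BQ, NULL, NULL); (NULL, GN, Quebec, NULL); (NULL, HP, Oslo, NULL); (NULL, KW, Irvine, NULL); (NULL, TH, Edison, NULL); (NULL, TH, Lima, NULL); (NULL, TH, Reno, NULL)

LEFT JOIN keeps every row from `airports`; unmatched rows get NULL for `flights`'s columns.
Matching on a.code = f.code.
- code=HP: no f row matches, row kept with f columns NULL.
- code=KW: no f row matches, row kept with f columns NULL.
- code=MT: 2 matching f row(s), so 2 row(s) emitted.
- code=TH: no f row matches, row kept with f columns NULL.
- code=LS: 1 matching f row(s), so 1 row(s) emitted.
- code=TH: no f row matches, row kept with f columns NULL.
- code=TH: no f row matches, row kept with f columns NULL.
- code=BQ: no f row matches, row kept with f columns NULL.
- code=GN: no f row matches, row kept with f columns NULL.
After projecting and ordering:
f.dest | a.code | a.city | f.flight_no
BQ | MT | Edison | 244
QE | LS | Denver | 259
SG | MT | Edison | 218
NULL | BQ | NULL | NULL
NULL | GN | Quebec | NULL
NULL | HP | Oslo | NULL
NULL | KW | Irvine | NULL
NULL | TH | Edison | NULL
NULL | TH | Lima | NULL
NULL | TH | Reno | NULL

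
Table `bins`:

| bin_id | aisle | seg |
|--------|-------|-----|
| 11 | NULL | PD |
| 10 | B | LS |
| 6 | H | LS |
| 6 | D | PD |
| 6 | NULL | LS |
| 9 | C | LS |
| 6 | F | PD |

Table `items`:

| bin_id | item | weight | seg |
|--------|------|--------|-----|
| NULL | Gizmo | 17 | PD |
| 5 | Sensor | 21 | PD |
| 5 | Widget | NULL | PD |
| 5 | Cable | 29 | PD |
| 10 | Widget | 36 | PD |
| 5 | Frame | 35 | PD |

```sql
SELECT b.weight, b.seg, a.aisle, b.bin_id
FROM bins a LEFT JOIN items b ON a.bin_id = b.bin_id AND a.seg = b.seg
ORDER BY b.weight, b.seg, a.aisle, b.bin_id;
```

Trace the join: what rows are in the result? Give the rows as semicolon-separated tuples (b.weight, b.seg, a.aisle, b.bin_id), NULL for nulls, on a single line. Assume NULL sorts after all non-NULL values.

(NULL, NULL, B, NULL); (NULL, NULL, C, NULL); (NULL, NULL, D, NULL); (NULL, NULL, F, NULL); (NULL, NULL, H, NULL); (NULL, NULL, NULL, NULL); (NULL, NULL, NULL, NULL)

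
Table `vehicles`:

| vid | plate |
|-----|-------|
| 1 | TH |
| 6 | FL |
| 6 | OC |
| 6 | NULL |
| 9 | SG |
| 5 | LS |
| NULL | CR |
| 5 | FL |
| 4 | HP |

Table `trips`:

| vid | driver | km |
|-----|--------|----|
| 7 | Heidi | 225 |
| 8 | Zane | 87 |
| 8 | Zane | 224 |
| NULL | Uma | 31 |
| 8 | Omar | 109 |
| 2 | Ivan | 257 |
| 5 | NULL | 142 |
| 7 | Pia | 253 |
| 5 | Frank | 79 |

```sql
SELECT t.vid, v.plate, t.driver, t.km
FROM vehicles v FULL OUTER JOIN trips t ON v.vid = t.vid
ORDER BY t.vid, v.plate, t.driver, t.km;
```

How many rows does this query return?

18

FULL OUTER JOIN keeps every row from both sides; unmatched rows get NULL for the other side's columns.
Matching on v.vid = t.vid. A NULL in a compared column never satisfies the condition.
- vid=1: no t row matches, row kept with t columns NULL.
- vid=6: no t row matches, row kept with t columns NULL.
- vid=6: no t row matches, row kept with t columns NULL.
- vid=6: no t row matches, row kept with t columns NULL.
- vid=9: no t row matches, row kept with t columns NULL.
- vid=5: 2 matching t row(s), so 2 row(s) emitted.
- vid=NULL: no t row matches, row kept with t columns NULL.
- vid=5: 2 matching t row(s), so 2 row(s) emitted.
- vid=4: no t row matches, row kept with t columns NULL.
- 7 t row(s) had no v match → kept, v columns NULL.
Total: 4 matched + 14 padded = 18 rows.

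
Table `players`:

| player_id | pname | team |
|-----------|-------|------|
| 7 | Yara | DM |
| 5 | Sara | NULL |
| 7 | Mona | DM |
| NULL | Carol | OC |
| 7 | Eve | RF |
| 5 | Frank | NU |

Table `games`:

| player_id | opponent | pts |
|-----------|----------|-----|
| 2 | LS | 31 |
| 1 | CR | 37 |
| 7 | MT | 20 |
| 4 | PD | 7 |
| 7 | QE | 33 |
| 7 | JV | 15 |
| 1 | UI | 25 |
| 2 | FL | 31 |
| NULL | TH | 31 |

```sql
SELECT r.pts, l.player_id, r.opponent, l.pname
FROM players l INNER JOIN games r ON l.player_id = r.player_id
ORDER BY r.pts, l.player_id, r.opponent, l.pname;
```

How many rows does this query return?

INNER JOIN keeps only pairs where the ON condition holds.
Matching on l.player_id = r.player_id. A NULL in a compared column never satisfies the condition.
Matched pairs: 9.
Total: 9 rows.

9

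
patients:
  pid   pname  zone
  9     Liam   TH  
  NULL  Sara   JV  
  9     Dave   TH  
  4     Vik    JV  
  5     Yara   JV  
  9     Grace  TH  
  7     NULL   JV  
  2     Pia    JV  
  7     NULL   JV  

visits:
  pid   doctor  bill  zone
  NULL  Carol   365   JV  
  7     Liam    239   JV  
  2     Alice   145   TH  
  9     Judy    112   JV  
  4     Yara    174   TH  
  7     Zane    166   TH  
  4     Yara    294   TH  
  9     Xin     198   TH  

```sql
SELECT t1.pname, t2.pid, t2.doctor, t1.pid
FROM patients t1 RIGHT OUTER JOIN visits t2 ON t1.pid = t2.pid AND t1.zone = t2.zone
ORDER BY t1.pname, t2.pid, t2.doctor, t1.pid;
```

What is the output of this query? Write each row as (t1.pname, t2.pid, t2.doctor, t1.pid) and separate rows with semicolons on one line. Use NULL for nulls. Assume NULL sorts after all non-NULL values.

(Dave, 9, Xin, 9); (Grace, 9, Xin, 9); (Liam, 9, Xin, 9); (NULL, 2, Alice, NULL); (NULL, 4, Yara, NULL); (NULL, 4, Yara, NULL); (NULL, 7, Liam, 7); (NULL, 7, Liam, 7); (NULL, 7, Zane, NULL); (NULL, 9, Judy, NULL); (NULL, NULL, Carol, NULL)

RIGHT JOIN keeps every row from `visits`; unmatched rows get NULL for `patients`'s columns.
Matching on t1.pid = t2.pid AND t1.zone = t2.zone. A NULL in a compared column never satisfies the condition.
- t1[0] pid=9, zone=TH → 1 match(es) in t2 → 1 row(s).
- t1[1] pid=NULL, zone=JV → no match.
- t1[2] pid=9, zone=TH → 1 match(es) in t2 → 1 row(s).
- t1[3] pid=4, zone=JV → no match.
- t1[4] pid=5, zone=JV → no match.
- t1[5] pid=9, zone=TH → 1 match(es) in t2 → 1 row(s).
- t1[6] pid=7, zone=JV → 1 match(es) in t2 → 1 row(s).
- t1[7] pid=2, zone=JV → no match.
- t1[8] pid=7, zone=JV → 1 match(es) in t2 → 1 row(s).
- plus 6 unmatched t2 row(s), each kept with NULL t1 columns.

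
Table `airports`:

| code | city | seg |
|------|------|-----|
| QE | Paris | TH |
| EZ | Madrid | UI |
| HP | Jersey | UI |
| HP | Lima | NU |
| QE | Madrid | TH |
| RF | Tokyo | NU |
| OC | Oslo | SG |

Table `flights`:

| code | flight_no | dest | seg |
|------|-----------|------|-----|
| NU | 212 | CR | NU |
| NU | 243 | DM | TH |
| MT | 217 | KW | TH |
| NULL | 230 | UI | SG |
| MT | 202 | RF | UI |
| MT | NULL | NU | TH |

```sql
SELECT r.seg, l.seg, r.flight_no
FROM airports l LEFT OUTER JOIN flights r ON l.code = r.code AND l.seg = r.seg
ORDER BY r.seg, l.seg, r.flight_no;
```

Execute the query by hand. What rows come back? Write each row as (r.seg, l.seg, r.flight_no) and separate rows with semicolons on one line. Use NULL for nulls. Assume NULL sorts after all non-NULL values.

LEFT JOIN keeps every row from `airports`; unmatched rows get NULL for `flights`'s columns.
Matching on l.code = r.code AND l.seg = r.seg. A NULL in a compared column never satisfies the condition.
- l[0] code=QE, seg=TH → no match; kept with NULLs on the r side.
- l[1] code=EZ, seg=UI → no match; kept with NULLs on the r side.
- l[2] code=HP, seg=UI → no match; kept with NULLs on the r side.
- l[3] code=HP, seg=NU → no match; kept with NULLs on the r side.
- l[4] code=QE, seg=TH → no match; kept with NULLs on the r side.
- l[5] code=RF, seg=NU → no match; kept with NULLs on the r side.
- l[6] code=OC, seg=SG → no match; kept with NULLs on the r side.
After projecting and ordering:
r.seg | l.seg | r.flight_no
NULL | NU | NULL
NULL | NU | NULL
NULL | SG | NULL
NULL | TH | NULL
NULL | TH | NULL
NULL | UI | NULL
NULL | UI | NULL

(NULL, NU, NULL); (NULL, NU, NULL); (NULL, SG, NULL); (NULL, TH, NULL); (NULL, TH, NULL); (NULL, UI, NULL); (NULL, UI, NULL)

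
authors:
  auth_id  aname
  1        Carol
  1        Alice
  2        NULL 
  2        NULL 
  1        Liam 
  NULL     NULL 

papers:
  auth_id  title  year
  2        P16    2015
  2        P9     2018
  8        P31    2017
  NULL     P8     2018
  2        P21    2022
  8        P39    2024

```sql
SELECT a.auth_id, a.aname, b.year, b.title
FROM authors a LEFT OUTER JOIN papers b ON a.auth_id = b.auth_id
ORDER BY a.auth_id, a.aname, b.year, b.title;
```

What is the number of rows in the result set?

10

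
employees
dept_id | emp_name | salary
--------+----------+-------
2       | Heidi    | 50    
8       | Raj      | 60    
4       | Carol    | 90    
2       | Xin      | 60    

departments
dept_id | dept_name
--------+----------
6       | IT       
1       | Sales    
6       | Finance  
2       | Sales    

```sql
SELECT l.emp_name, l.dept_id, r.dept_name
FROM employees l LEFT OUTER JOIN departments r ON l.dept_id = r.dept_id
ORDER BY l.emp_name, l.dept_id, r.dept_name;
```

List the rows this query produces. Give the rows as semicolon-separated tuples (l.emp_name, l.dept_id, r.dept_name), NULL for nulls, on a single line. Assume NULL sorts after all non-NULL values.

(Carol, 4, NULL); (Heidi, 2, Sales); (Raj, 8, NULL); (Xin, 2, Sales)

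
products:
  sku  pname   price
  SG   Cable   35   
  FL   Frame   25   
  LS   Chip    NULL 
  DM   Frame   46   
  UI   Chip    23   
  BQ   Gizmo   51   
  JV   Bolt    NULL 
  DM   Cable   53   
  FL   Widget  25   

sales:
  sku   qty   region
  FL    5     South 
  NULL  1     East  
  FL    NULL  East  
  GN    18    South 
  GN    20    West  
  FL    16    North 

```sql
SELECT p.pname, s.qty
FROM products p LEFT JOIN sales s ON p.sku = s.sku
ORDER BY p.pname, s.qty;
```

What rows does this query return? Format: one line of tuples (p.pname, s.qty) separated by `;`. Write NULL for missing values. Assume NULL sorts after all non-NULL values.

(Bolt, NULL); (Cable, NULL); (Cable, NULL); (Chip, NULL); (Chip, NULL); (Frame, 5); (Frame, 16); (Frame, NULL); (Frame, NULL); (Gizmo, NULL); (Widget, 5); (Widget, 16); (Widget, NULL)

LEFT JOIN keeps every row from `products`; unmatched rows get NULL for `sales`'s columns.
Matching on p.sku = s.sku. A NULL in a compared column never satisfies the condition.
- p[0] sku=SG → no match; kept with NULLs on the s side.
- p[1] sku=FL → 3 match(es) in s → 3 row(s).
- p[2] sku=LS → no match; kept with NULLs on the s side.
- p[3] sku=DM → no match; kept with NULLs on the s side.
- p[4] sku=UI → no match; kept with NULLs on the s side.
- p[5] sku=BQ → no match; kept with NULLs on the s side.
- p[6] sku=JV → no match; kept with NULLs on the s side.
- p[7] sku=DM → no match; kept with NULLs on the s side.
- p[8] sku=FL → 3 match(es) in s → 3 row(s).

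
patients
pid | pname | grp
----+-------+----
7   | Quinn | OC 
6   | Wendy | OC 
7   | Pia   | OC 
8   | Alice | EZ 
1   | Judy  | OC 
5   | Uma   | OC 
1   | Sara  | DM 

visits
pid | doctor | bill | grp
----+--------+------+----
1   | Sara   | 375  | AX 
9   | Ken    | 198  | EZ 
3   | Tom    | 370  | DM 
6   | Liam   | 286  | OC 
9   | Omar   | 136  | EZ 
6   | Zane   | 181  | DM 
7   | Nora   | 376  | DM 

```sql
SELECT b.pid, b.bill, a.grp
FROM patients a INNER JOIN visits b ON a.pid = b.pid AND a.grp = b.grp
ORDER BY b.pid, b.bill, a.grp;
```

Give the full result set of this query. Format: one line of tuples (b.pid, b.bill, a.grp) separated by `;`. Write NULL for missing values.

INNER JOIN keeps only pairs where the ON condition holds.
Matching on a.pid = b.pid AND a.grp = b.grp.
- a[0] pid=7, grp=OC → no match; dropped.
- a[1] pid=6, grp=OC → 1 match(es) in b → 1 row(s).
- a[2] pid=7, grp=OC → no match; dropped.
- a[3] pid=8, grp=EZ → no match; dropped.
- a[4] pid=1, grp=OC → no match; dropped.
- a[5] pid=5, grp=OC → no match; dropped.
- a[6] pid=1, grp=DM → no match; dropped.
After projecting and ordering:
b.pid | b.bill | a.grp
6 | 286 | OC

(6, 286, OC)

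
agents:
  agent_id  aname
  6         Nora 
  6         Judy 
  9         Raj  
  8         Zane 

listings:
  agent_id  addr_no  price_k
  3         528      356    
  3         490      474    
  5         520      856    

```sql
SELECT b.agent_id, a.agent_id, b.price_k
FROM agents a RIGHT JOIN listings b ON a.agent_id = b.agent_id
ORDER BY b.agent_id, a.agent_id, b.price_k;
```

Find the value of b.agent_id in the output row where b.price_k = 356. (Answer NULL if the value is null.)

RIGHT JOIN keeps every row from `listings`; unmatched rows get NULL for `agents`'s columns.
Matching on a.agent_id = b.agent_id.
- a (agent_id=6) has no partner in b.
- a (agent_id=6) has no partner in b.
- a (agent_id=9) has no partner in b.
- a (agent_id=8) has no partner in b.
- plus 3 unmatched b row(s), each kept with NULL a columns.

3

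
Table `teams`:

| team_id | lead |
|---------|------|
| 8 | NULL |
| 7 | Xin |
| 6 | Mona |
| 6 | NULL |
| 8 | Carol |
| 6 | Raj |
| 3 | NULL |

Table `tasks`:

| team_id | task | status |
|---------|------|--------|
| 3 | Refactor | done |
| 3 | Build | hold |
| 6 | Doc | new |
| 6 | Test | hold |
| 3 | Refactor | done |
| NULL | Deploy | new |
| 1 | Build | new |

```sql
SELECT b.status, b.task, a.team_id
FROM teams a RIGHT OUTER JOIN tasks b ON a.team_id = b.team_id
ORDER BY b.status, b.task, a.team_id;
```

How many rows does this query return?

RIGHT JOIN keeps every row from `tasks`; unmatched rows get NULL for `teams`'s columns.
Matching on a.team_id = b.team_id. A NULL in a compared column never satisfies the condition.
Matched pairs: 9; unmatched b rows kept: 2.
Total: 9 matched + 2 padded = 11 rows.

11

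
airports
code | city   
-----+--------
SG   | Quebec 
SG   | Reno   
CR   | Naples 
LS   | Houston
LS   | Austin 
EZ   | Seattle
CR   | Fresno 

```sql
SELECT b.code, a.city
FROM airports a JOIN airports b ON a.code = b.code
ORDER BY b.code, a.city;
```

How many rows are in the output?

13

INNER JOIN keeps only pairs where the ON condition holds.
Matching on a.code = b.code.
Matched pairs: 13.
Total: 13 rows.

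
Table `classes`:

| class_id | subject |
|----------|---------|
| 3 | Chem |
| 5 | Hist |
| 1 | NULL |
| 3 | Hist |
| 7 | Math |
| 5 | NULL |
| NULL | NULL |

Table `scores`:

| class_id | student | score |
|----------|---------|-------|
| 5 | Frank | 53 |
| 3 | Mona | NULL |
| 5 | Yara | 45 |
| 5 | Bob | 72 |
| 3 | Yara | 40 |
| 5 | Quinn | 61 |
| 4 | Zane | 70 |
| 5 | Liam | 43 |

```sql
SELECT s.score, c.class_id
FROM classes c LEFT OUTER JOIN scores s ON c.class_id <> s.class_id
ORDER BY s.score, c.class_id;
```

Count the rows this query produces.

35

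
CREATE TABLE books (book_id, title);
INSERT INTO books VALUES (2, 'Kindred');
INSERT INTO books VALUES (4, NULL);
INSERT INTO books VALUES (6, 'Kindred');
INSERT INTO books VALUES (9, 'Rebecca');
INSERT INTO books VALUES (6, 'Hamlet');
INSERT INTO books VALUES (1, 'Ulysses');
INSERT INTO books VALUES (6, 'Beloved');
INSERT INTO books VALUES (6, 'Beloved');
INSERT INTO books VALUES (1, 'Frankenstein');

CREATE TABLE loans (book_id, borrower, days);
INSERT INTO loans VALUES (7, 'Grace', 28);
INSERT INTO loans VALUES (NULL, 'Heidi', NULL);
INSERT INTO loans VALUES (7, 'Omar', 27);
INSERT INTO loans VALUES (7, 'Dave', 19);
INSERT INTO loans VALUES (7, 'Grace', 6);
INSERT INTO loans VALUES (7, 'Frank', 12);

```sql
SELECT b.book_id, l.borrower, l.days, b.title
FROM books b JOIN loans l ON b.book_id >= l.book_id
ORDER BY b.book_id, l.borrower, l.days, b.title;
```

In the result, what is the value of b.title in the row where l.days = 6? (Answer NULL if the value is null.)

INNER JOIN keeps only pairs where the ON condition holds.
Matching on b.book_id >= l.book_id. A NULL in a compared column never satisfies the condition.
- b[0] book_id=2 → no match; dropped.
- b[1] book_id=4 → no match; dropped.
- b[2] book_id=6 → no match; dropped.
- b[3] book_id=9 → 5 match(es) in l → 5 row(s).
- b[4] book_id=6 → no match; dropped.
- b[5] book_id=1 → no match; dropped.
- b[6] book_id=6 → no match; dropped.
- b[7] book_id=6 → no match; dropped.
- b[8] book_id=1 → no match; dropped.

Rebecca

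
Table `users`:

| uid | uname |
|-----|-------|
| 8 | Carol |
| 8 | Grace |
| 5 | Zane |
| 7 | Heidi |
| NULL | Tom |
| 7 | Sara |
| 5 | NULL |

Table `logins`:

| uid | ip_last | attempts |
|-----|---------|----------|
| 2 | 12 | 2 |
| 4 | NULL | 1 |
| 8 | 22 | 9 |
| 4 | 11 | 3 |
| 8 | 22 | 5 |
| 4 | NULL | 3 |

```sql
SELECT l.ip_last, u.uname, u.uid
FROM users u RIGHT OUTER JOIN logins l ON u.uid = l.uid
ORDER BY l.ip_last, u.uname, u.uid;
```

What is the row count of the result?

8

RIGHT JOIN keeps every row from `logins`; unmatched rows get NULL for `users`'s columns.
Matching on u.uid = l.uid. A NULL in a compared column never satisfies the condition.
- u[0] uid=8 → 2 match(es) in l → 2 row(s).
- u[1] uid=8 → 2 match(es) in l → 2 row(s).
- u[2] uid=5 → no match.
- u[3] uid=7 → no match.
- u[4] uid=NULL → no match.
- u[5] uid=7 → no match.
- u[6] uid=5 → no match.
- 4 l row(s) had no u match → kept, u columns NULL.
Total: 4 matched + 4 padded = 8 rows.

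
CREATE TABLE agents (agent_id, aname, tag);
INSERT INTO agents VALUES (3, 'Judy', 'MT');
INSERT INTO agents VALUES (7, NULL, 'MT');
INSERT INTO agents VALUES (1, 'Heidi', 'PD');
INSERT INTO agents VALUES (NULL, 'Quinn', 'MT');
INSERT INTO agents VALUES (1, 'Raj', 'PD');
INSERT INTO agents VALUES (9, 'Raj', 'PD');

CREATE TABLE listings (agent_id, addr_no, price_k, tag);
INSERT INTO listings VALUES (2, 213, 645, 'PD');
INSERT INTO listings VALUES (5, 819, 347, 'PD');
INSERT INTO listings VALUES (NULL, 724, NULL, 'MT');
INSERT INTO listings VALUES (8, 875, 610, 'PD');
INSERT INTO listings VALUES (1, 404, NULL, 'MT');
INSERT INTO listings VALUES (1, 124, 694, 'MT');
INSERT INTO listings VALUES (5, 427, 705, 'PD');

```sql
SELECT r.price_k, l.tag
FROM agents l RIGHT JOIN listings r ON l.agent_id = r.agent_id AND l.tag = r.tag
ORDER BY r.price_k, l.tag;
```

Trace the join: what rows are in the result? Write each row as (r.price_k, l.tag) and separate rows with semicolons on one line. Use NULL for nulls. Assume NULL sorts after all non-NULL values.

RIGHT JOIN keeps every row from `listings`; unmatched rows get NULL for `agents`'s columns.
Matching on l.agent_id = r.agent_id AND l.tag = r.tag. A NULL in a compared column never satisfies the condition.
Matched pairs: 0; unmatched r rows kept: 7.

(347, NULL); (610, NULL); (645, NULL); (694, NULL); (705, NULL); (NULL, NULL); (NULL, NULL)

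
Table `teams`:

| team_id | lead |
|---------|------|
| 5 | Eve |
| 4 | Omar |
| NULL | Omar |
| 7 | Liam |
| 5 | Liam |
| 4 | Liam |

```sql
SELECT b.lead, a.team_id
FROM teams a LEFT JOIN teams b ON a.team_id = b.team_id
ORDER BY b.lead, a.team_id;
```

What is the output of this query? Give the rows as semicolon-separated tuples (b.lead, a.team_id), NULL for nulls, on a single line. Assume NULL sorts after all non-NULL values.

LEFT JOIN keeps every row from `teams a`; unmatched rows get NULL for `teams b`'s columns.
Matching on a.team_id = b.team_id. A NULL in a compared column never satisfies the condition.
- a row (team_id=5): matches 2 b row(s) → 2 output row(s).
- a row (team_id=4): matches 2 b row(s) → 2 output row(s).
- a row (team_id=NULL): no match → kept, b columns NULL.
- a row (team_id=7): matches 1 b row(s) → 1 output row(s).
- a row (team_id=5): matches 2 b row(s) → 2 output row(s).
- a row (team_id=4): matches 2 b row(s) → 2 output row(s).
After projecting and ordering:
b.lead | a.team_id
Eve | 5
Eve | 5
Liam | 4
Liam | 4
Liam | 5
Liam | 5
Liam | 7
Omar | 4
Omar | 4
NULL | NULL

(Eve, 5); (Eve, 5); (Liam, 4); (Liam, 4); (Liam, 5); (Liam, 5); (Liam, 7); (Omar, 4); (Omar, 4); (NULL, NULL)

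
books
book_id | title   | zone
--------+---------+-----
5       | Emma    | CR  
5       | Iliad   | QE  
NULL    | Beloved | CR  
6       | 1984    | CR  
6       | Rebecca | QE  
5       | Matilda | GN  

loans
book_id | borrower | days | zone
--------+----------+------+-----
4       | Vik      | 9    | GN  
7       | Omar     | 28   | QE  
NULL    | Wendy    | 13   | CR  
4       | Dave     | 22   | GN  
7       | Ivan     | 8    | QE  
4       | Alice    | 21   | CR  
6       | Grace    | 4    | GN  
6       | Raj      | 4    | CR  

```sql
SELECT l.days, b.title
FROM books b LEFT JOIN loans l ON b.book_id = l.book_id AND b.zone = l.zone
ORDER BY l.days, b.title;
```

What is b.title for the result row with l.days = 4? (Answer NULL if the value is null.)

1984

LEFT JOIN keeps every row from `books`; unmatched rows get NULL for `loans`'s columns.
Matching on b.book_id = l.book_id AND b.zone = l.zone. A NULL in a compared column never satisfies the condition.
Matched pairs: 1; unmatched b rows kept: 5.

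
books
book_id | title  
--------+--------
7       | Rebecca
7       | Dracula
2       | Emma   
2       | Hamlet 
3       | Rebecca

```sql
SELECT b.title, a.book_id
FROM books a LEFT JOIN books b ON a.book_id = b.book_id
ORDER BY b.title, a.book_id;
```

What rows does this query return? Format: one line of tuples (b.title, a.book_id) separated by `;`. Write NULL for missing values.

LEFT JOIN keeps every row from `books a`; unmatched rows get NULL for `books b`'s columns.
Matching on a.book_id = b.book_id.
- a[0] book_id=7 → 2 match(es) in b → 2 row(s).
- a[1] book_id=7 → 2 match(es) in b → 2 row(s).
- a[2] book_id=2 → 2 match(es) in b → 2 row(s).
- a[3] book_id=2 → 2 match(es) in b → 2 row(s).
- a[4] book_id=3 → 1 match(es) in b → 1 row(s).
After projecting and ordering:
b.title | a.book_id
Dracula | 7
Dracula | 7
Emma | 2
Emma | 2
Hamlet | 2
Hamlet | 2
Rebecca | 3
Rebecca | 7
Rebecca | 7

(Dracula, 7); (Dracula, 7); (Emma, 2); (Emma, 2); (Hamlet, 2); (Hamlet, 2); (Rebecca, 3); (Rebecca, 7); (Rebecca, 7)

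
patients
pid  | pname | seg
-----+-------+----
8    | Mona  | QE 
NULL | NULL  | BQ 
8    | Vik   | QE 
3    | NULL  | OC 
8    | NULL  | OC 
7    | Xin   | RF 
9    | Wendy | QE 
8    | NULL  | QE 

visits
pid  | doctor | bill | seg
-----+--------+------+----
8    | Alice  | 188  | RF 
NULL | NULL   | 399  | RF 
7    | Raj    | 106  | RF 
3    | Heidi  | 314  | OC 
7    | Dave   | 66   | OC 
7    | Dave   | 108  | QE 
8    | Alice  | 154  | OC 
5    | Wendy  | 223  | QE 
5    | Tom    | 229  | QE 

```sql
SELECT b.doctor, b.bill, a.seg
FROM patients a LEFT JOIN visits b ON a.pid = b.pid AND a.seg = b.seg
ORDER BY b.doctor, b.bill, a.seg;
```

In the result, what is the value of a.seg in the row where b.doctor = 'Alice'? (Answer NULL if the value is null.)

OC

LEFT JOIN keeps every row from `patients`; unmatched rows get NULL for `visits`'s columns.
Matching on a.pid = b.pid AND a.seg = b.seg. A NULL in a compared column never satisfies the condition.
Matched pairs: 3; unmatched a rows kept: 5.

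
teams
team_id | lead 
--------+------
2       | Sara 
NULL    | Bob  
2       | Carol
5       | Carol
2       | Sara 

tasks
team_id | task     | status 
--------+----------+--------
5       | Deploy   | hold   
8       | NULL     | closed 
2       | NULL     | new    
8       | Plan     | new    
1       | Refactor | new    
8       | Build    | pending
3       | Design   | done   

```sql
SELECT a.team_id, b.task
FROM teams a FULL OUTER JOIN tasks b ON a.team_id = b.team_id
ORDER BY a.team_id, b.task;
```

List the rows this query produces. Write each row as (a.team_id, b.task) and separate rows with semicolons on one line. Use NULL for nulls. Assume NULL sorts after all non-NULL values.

(2, NULL); (2, NULL); (2, NULL); (5, Deploy); (NULL, Build); (NULL, Design); (NULL, Plan); (NULL, Refactor); (NULL, NULL); (NULL, NULL)

FULL OUTER JOIN keeps every row from both sides; unmatched rows get NULL for the other side's columns.
Matching on a.team_id = b.team_id. A NULL in a compared column never satisfies the condition.
Matched pairs: 4; unmatched a rows kept: 1; unmatched b rows kept: 5.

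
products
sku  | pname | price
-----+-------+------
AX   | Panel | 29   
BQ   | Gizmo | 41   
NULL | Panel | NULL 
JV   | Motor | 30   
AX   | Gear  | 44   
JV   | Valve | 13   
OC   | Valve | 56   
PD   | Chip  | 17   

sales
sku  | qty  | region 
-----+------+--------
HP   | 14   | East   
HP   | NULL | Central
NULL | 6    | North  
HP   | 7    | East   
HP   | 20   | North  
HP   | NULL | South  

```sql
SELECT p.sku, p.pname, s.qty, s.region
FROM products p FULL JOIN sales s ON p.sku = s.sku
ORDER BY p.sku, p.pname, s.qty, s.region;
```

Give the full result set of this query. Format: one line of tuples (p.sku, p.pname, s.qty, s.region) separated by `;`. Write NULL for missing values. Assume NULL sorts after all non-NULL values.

(AX, Gear, NULL, NULL); (AX, Panel, NULL, NULL); (BQ, Gizmo, NULL, NULL); (JV, Motor, NULL, NULL); (JV, Valve, NULL, NULL); (OC, Valve, NULL, NULL); (PD, Chip, NULL, NULL); (NULL, Panel, NULL, NULL); (NULL, NULL, 6, North); (NULL, NULL, 7, East); (NULL, NULL, 14, East); (NULL, NULL, 20, North); (NULL, NULL, NULL, Central); (NULL, NULL, NULL, South)

FULL OUTER JOIN keeps every row from both sides; unmatched rows get NULL for the other side's columns.
Matching on p.sku = s.sku. A NULL in a compared column never satisfies the condition.
- p (sku=AX) has no partner → padded with NULL.
- p (sku=BQ) has no partner → padded with NULL.
- p (sku=NULL) has no partner → padded with NULL.
- p (sku=JV) has no partner → padded with NULL.
- p (sku=AX) has no partner → padded with NULL.
- p (sku=JV) has no partner → padded with NULL.
- p (sku=OC) has no partner → padded with NULL.
- p (sku=PD) has no partner → padded with NULL.
- plus 6 unmatched s row(s), each kept with NULL p columns.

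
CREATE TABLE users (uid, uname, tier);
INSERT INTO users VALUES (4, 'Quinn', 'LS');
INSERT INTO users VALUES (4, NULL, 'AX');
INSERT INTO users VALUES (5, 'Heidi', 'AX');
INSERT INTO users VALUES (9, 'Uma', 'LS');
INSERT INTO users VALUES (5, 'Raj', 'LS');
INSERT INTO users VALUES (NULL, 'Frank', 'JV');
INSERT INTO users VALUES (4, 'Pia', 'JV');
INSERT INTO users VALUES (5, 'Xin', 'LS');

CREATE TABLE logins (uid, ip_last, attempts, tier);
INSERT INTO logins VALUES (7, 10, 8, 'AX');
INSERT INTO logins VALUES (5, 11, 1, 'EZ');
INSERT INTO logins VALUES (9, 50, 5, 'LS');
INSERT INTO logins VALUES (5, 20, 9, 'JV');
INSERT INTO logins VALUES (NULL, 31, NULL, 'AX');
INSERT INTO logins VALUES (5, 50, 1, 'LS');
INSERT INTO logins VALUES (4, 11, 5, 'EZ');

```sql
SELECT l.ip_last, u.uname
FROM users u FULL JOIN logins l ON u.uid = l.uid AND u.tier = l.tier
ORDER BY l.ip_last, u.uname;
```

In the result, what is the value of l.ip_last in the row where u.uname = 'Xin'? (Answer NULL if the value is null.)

50

FULL OUTER JOIN keeps every row from both sides; unmatched rows get NULL for the other side's columns.
Matching on u.uid = l.uid AND u.tier = l.tier. A NULL in a compared column never satisfies the condition.
- u (uid=4, tier=LS) has no partner → padded with NULL.
- u (uid=4, tier=AX) has no partner → padded with NULL.
- u (uid=5, tier=AX) has no partner → padded with NULL.
- u (uid=9, tier=LS) pairs with 1 row(s) of l.
- u (uid=5, tier=LS) pairs with 1 row(s) of l.
- u (uid=NULL, tier=JV) has no partner → padded with NULL.
- u (uid=4, tier=JV) has no partner → padded with NULL.
- u (uid=5, tier=LS) pairs with 1 row(s) of l.
- plus 5 unmatched l row(s), each kept with NULL u columns.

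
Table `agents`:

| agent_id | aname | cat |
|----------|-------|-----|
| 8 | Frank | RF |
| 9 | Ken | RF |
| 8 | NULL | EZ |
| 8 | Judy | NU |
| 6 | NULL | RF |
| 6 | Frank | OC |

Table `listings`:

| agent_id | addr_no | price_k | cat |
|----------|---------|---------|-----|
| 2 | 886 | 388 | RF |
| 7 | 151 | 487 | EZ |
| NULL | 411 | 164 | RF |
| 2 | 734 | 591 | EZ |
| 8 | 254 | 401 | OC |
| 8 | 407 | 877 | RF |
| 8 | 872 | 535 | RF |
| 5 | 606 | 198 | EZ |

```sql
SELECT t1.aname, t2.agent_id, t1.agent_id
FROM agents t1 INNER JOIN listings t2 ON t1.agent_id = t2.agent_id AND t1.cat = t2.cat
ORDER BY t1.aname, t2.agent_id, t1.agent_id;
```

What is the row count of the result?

2

INNER JOIN keeps only pairs where the ON condition holds.
Matching on t1.agent_id = t2.agent_id AND t1.cat = t2.cat. A NULL in a compared column never satisfies the condition.
Matched pairs: 2.
Total: 2 rows.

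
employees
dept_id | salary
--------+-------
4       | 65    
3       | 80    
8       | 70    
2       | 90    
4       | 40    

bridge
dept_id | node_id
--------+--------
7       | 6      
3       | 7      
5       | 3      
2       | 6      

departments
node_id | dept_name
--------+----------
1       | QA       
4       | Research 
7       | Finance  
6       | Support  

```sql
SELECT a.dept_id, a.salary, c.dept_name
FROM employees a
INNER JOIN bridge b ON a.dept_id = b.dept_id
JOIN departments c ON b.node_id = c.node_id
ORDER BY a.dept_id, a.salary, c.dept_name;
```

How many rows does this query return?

Step 1 — a INNER JOIN b on dept_id → 2 row(s).
Then INNER JOIN `departments c` on node_id: keep only rows whose b.node_id appears in c.
Result: 2 row(s).

2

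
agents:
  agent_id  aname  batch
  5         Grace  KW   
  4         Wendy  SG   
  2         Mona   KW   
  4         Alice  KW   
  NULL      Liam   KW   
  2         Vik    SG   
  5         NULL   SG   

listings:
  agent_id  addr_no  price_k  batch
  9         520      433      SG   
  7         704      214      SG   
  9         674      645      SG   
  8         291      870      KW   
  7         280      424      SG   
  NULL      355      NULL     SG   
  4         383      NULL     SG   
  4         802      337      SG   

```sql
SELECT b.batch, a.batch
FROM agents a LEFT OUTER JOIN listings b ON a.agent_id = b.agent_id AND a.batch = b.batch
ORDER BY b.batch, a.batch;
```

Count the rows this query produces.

LEFT JOIN keeps every row from `agents`; unmatched rows get NULL for `listings`'s columns.
Matching on a.agent_id = b.agent_id AND a.batch = b.batch. A NULL in a compared column never satisfies the condition.
Matched pairs: 2; unmatched a rows kept: 6.
Total: 2 matched + 6 padded = 8 rows.

8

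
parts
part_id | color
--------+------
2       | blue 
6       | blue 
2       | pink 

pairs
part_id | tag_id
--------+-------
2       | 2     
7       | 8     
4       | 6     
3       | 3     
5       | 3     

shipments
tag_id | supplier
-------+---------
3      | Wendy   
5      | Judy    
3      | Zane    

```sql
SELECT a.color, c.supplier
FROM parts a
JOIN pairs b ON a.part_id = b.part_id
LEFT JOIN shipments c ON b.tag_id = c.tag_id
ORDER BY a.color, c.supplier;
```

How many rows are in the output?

2

Step 1 — a INNER JOIN b on part_id → 2 row(s).
Then LEFT JOIN `shipments c` on tag_id: each of those 2 rows is kept; rows whose b.tag_id has no match in c get NULL for c's columns.
Result: 2 row(s).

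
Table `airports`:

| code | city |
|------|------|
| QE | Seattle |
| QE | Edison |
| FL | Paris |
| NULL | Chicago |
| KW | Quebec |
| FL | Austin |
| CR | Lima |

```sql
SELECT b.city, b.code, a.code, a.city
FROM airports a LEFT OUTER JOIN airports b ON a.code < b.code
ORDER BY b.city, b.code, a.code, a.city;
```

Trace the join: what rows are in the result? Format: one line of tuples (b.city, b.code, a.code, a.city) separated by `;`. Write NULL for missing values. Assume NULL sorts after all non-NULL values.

LEFT JOIN keeps every row from `airports a`; unmatched rows get NULL for `airports b`'s columns.
Matching on a.code < b.code. A NULL in a compared column never satisfies the condition.
- a (code=QE) has no partner → padded with NULL.
- a (code=QE) has no partner → padded with NULL.
- a (code=FL) pairs with 3 row(s) of b.
- a (code=NULL) has no partner → padded with NULL.
- a (code=KW) pairs with 2 row(s) of b.
- a (code=FL) pairs with 3 row(s) of b.
- a (code=CR) pairs with 5 row(s) of b.

(Austin, FL, CR, Lima); (Edison, QE, CR, Lima); (Edison, QE, FL, Austin); (Edison, QE, FL, Paris); (Edison, QE, KW, Quebec); (Paris, FL, CR, Lima); (Quebec, KW, CR, Lima); (Quebec, KW, FL, Austin); (Quebec, KW, FL, Paris); (Seattle, QE, CR, Lima); (Seattle, QE, FL, Austin); (Seattle, QE, FL, Paris); (Seattle, QE, KW, Quebec); (NULL, NULL, QE, Edison); (NULL, NULL, QE, Seattle); (NULL, NULL, NULL, Chicago)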